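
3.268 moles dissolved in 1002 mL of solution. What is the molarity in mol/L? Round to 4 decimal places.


Convert volume to liters: V_L = V_mL / 1000.
V_L = 1002 / 1000 = 1.002 L
M = n / V_L = 3.268 / 1.002
M = 3.26147705 mol/L, rounded to 4 dp:

3.2615 mol/L


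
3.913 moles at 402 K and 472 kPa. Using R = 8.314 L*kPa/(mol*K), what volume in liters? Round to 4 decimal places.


PV = nRT, solve for V = nRT / P.
nRT = 3.913 * 8.314 * 402 = 13078.1382
V = 13078.1382 / 472
V = 27.70791992 L, rounded to 4 dp:

27.7079 L


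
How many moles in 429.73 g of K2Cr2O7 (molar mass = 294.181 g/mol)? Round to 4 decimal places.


n = mass / M
n = 429.73 / 294.181
n = 1.46076735 mol, rounded to 4 dp:

1.4608 mol


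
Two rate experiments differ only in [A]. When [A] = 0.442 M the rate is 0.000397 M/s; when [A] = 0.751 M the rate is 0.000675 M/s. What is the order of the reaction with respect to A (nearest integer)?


Rate is proportional to [A]^n, so rate2/rate1 = ([A]2/[A]1)^n. Take logs to solve for n.
rate2/rate1 = 0.000675 / 0.000397 = 1.7003
[A]2/[A]1 = 0.751 / 0.442 = 1.6991
n = ln(1.7003) / ln(1.6991) = 1.001
Nearest integer order:

1


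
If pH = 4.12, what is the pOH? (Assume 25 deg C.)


At 25 deg C, pH + pOH = 14.
pOH = 14 - pH = 14 - 4.12
pOH = 9.88:

9.88


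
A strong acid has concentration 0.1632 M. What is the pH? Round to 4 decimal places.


A strong acid dissociates completely, so [H+] equals the given concentration.
pH = -log10([H+]) = -log10(0.1632)
pH = 0.78727985, rounded to 4 dp:

0.7873


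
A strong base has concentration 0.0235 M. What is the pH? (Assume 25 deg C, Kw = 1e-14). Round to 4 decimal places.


A strong base dissociates completely, so [OH-] equals the given concentration.
pOH = -log10([OH-]) = -log10(0.0235) = 1.628932
pH = 14 - pOH = 14 - 1.628932
pH = 12.371068, rounded to 4 dp:

12.3711


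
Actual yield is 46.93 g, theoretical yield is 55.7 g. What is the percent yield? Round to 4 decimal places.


% yield = 100 * actual / theoretical
% yield = 100 * 46.93 / 55.7
% yield = 84.25493716 %, rounded to 4 dp:

84.2549 %


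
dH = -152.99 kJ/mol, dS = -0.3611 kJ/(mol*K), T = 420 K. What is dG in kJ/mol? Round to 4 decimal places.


Gibbs: dG = dH - T*dS (consistent units, dS already in kJ/(mol*K)).
T*dS = 420 * -0.3611 = -151.662
dG = -152.99 - (-151.662)
dG = -1.328 kJ/mol, rounded to 4 dp:

-1.3280 kJ/mol


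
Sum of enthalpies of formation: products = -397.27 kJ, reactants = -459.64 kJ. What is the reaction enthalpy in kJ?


dH_rxn = sum(dH_f products) - sum(dH_f reactants)
dH_rxn = -397.27 - (-459.64)
dH_rxn = 62.37 kJ:

62.37 kJ


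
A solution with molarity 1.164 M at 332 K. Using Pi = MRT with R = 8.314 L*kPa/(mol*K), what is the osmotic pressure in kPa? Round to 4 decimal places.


Osmotic pressure (van't Hoff): Pi = M*R*T.
RT = 8.314 * 332 = 2760.248
Pi = 1.164 * 2760.248
Pi = 3212.928672 kPa, rounded to 4 dp:

3212.9287 kPa


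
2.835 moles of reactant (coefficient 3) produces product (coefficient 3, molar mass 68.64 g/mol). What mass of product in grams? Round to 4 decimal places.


Use the coefficient ratio to convert reactant moles to product moles, then multiply by the product's molar mass.
moles_P = moles_R * (coeff_P / coeff_R) = 2.835 * (3/3) = 2.835
mass_P = moles_P * M_P = 2.835 * 68.64
mass_P = 194.5944 g, rounded to 4 dp:

194.5944 g


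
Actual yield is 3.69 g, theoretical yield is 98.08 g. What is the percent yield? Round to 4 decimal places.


% yield = 100 * actual / theoretical
% yield = 100 * 3.69 / 98.08
% yield = 3.76223491 %, rounded to 4 dp:

3.7622 %


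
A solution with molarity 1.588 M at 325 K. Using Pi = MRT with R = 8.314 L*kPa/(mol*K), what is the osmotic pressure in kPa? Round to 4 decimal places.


Osmotic pressure (van't Hoff): Pi = M*R*T.
RT = 8.314 * 325 = 2702.05
Pi = 1.588 * 2702.05
Pi = 4290.8554 kPa, rounded to 4 dp:

4290.8554 kPa


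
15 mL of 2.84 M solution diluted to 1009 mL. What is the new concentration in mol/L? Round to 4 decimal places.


Dilution: M1*V1 = M2*V2, solve for M2.
M2 = M1*V1 / V2
M2 = 2.84 * 15 / 1009
M2 = 42.6 / 1009
M2 = 0.04222002 mol/L, rounded to 4 dp:

0.0422 mol/L


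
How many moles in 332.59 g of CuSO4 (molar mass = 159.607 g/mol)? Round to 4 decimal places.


n = mass / M
n = 332.59 / 159.607
n = 2.08380585 mol, rounded to 4 dp:

2.0838 mol


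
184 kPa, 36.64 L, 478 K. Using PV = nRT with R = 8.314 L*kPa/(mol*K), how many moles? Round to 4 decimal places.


PV = nRT, solve for n = PV / (RT).
PV = 184 * 36.64 = 6741.76
RT = 8.314 * 478 = 3974.092
n = 6741.76 / 3974.092
n = 1.69642776 mol, rounded to 4 dp:

1.6964 mol


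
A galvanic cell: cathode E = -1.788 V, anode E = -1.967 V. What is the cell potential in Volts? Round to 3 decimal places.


Standard cell potential: E_cell = E_cathode - E_anode.
E_cell = -1.788 - (-1.967)
E_cell = 0.179 V, rounded to 3 dp:

0.179 V


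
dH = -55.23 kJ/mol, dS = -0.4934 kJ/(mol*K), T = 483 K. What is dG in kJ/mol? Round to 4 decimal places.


Gibbs: dG = dH - T*dS (consistent units, dS already in kJ/(mol*K)).
T*dS = 483 * -0.4934 = -238.3122
dG = -55.23 - (-238.3122)
dG = 183.0822 kJ/mol, rounded to 4 dp:

183.0822 kJ/mol


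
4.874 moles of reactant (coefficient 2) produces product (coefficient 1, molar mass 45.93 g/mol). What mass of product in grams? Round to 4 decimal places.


Use the coefficient ratio to convert reactant moles to product moles, then multiply by the product's molar mass.
moles_P = moles_R * (coeff_P / coeff_R) = 4.874 * (1/2) = 2.437
mass_P = moles_P * M_P = 2.437 * 45.93
mass_P = 111.93141 g, rounded to 4 dp:

111.9314 g


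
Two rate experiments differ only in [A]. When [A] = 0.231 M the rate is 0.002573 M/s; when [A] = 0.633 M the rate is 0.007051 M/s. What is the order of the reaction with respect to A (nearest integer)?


Rate is proportional to [A]^n, so rate2/rate1 = ([A]2/[A]1)^n. Take logs to solve for n.
rate2/rate1 = 0.007051 / 0.002573 = 2.7404
[A]2/[A]1 = 0.633 / 0.231 = 2.7403
n = ln(2.7404) / ln(2.7403) = 1.0
Nearest integer order:

1


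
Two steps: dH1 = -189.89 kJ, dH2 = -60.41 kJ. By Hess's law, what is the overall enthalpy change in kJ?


Hess's law: enthalpy is a state function, so add the step enthalpies.
dH_total = dH1 + dH2 = -189.89 + (-60.41)
dH_total = -250.3 kJ:

-250.30 kJ


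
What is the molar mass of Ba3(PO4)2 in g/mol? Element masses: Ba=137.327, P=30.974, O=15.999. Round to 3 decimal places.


M = sum(count * atomic_mass) over atoms.
M = 3*137.327 + 2*30.974 + 8*15.999
M = 411.981 + 61.948 + 127.992
M = 601.921 g/mol, rounded to 3 dp:

601.921 g/mol


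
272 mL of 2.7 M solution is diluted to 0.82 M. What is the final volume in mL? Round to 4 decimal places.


Dilution: M1*V1 = M2*V2, solve for V2.
V2 = M1*V1 / M2
V2 = 2.7 * 272 / 0.82
V2 = 734.4 / 0.82
V2 = 895.6097561 mL, rounded to 4 dp:

895.6098 mL


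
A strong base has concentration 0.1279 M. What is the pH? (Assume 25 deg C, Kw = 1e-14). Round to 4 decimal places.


A strong base dissociates completely, so [OH-] equals the given concentration.
pOH = -log10([OH-]) = -log10(0.1279) = 0.893129
pH = 14 - pOH = 14 - 0.893129
pH = 13.106871, rounded to 4 dp:

13.1069


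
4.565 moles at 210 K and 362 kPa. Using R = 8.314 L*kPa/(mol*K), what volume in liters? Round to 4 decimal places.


PV = nRT, solve for V = nRT / P.
nRT = 4.565 * 8.314 * 210 = 7970.2161
V = 7970.2161 / 362
V = 22.01717155 L, rounded to 4 dp:

22.0172 L


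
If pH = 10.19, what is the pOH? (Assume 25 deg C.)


At 25 deg C, pH + pOH = 14.
pOH = 14 - pH = 14 - 10.19
pOH = 3.81:

3.81


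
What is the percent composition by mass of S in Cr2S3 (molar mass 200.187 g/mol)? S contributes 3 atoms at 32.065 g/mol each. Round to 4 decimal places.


pct = 100 * (n_elem * M_elem) / M_total
mass_contribution = 3 * 32.065 = 96.195 g/mol
pct = 100 * 96.195 / 200.187
pct = 48.05257085 %, rounded to 4 dp:

48.0526 %


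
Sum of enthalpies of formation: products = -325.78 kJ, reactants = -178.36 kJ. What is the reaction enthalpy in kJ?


dH_rxn = sum(dH_f products) - sum(dH_f reactants)
dH_rxn = -325.78 - (-178.36)
dH_rxn = -147.42 kJ:

-147.42 kJ


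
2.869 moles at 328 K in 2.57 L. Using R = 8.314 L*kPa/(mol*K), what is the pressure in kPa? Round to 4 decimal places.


PV = nRT, solve for P = nRT / V.
nRT = 2.869 * 8.314 * 328 = 7823.74
P = 7823.74 / 2.57
P = 3044.25680934 kPa, rounded to 4 dp:

3044.2568 kPa


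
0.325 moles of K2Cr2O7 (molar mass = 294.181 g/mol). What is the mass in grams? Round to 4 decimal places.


mass = n * M
mass = 0.325 * 294.181
mass = 95.608825 g, rounded to 4 dp:

95.6088 g


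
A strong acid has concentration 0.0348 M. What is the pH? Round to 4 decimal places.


A strong acid dissociates completely, so [H+] equals the given concentration.
pH = -log10([H+]) = -log10(0.0348)
pH = 1.45842076, rounded to 4 dp:

1.4584


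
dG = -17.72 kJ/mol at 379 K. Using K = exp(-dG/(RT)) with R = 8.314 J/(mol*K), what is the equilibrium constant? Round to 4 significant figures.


dG is in kJ/mol; multiply by 1000 to match R in J/(mol*K).
RT = 8.314 * 379 = 3151.006 J/mol
exponent = -dG*1000 / (RT) = -(-17.72*1000) / 3151.006 = 5.62360084
K = exp(5.62360084)
K = 276.88461, rounded to 4 significant figures:

276.9


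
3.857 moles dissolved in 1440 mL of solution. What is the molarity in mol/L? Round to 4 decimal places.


Convert volume to liters: V_L = V_mL / 1000.
V_L = 1440 / 1000 = 1.44 L
M = n / V_L = 3.857 / 1.44
M = 2.67847222 mol/L, rounded to 4 dp:

2.6785 mol/L


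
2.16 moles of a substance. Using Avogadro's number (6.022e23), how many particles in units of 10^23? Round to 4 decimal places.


N = n * NA, then divide by 1e23 for the requested units.
N / 1e23 = n * 6.022
N / 1e23 = 2.16 * 6.022
N / 1e23 = 13.00752, rounded to 4 dp:

13.0075


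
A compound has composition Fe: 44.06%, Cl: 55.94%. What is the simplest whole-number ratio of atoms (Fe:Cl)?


Assume 100 g of compound, divide each mass% by atomic mass to get moles, then normalize by the smallest to get a raw atom ratio.
Moles per 100 g: Fe: 44.06/55.845 = 0.789, Cl: 55.94/35.453 = 1.5779
Raw ratio (divide by min = 0.789): Fe: 1.0, Cl: 2.0
Multiply by 1 to clear fractions: Fe: 1.0 ~= 1, Cl: 2.0 ~= 2
Reduce by GCD to get the simplest whole-number ratio:

1:2


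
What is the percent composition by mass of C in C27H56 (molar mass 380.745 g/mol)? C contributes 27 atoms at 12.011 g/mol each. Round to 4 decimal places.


pct = 100 * (n_elem * M_elem) / M_total
mass_contribution = 27 * 12.011 = 324.297 g/mol
pct = 100 * 324.297 / 380.745
pct = 85.17432928 %, rounded to 4 dp:

85.1743 %


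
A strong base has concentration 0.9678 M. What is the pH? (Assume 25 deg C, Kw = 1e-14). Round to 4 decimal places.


A strong base dissociates completely, so [OH-] equals the given concentration.
pOH = -log10([OH-]) = -log10(0.9678) = 0.014214
pH = 14 - pOH = 14 - 0.014214
pH = 13.985786, rounded to 4 dp:

13.9858


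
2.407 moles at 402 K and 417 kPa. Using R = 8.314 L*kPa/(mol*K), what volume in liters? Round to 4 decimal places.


PV = nRT, solve for V = nRT / P.
nRT = 2.407 * 8.314 * 402 = 8044.7428
V = 8044.7428 / 417
V = 19.29194916 L, rounded to 4 dp:

19.2919 L


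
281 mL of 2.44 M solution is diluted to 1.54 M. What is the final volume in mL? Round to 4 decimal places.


Dilution: M1*V1 = M2*V2, solve for V2.
V2 = M1*V1 / M2
V2 = 2.44 * 281 / 1.54
V2 = 685.64 / 1.54
V2 = 445.22077922 mL, rounded to 4 dp:

445.2208 mL


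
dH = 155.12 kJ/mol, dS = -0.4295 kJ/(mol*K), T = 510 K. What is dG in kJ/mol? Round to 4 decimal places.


Gibbs: dG = dH - T*dS (consistent units, dS already in kJ/(mol*K)).
T*dS = 510 * -0.4295 = -219.045
dG = 155.12 - (-219.045)
dG = 374.165 kJ/mol, rounded to 4 dp:

374.1650 kJ/mol


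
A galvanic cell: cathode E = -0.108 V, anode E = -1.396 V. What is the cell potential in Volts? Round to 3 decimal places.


Standard cell potential: E_cell = E_cathode - E_anode.
E_cell = -0.108 - (-1.396)
E_cell = 1.288 V, rounded to 3 dp:

1.288 V


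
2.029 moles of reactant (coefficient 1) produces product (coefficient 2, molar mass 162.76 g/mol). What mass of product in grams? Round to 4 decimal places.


Use the coefficient ratio to convert reactant moles to product moles, then multiply by the product's molar mass.
moles_P = moles_R * (coeff_P / coeff_R) = 2.029 * (2/1) = 4.058
mass_P = moles_P * M_P = 4.058 * 162.76
mass_P = 660.48008 g, rounded to 4 dp:

660.4801 g


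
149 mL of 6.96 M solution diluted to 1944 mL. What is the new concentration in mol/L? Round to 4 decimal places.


Dilution: M1*V1 = M2*V2, solve for M2.
M2 = M1*V1 / V2
M2 = 6.96 * 149 / 1944
M2 = 1037.04 / 1944
M2 = 0.53345679 mol/L, rounded to 4 dp:

0.5335 mol/L


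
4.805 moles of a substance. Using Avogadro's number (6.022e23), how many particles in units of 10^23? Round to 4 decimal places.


N = n * NA, then divide by 1e23 for the requested units.
N / 1e23 = n * 6.022
N / 1e23 = 4.805 * 6.022
N / 1e23 = 28.93571, rounded to 4 dp:

28.9357


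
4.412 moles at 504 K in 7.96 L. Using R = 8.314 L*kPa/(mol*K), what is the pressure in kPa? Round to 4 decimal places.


PV = nRT, solve for P = nRT / V.
nRT = 4.412 * 8.314 * 504 = 18487.4095
P = 18487.4095 / 7.96
P = 2322.53888191 kPa, rounded to 4 dp:

2322.5389 kPa


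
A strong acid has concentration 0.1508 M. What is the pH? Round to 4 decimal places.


A strong acid dissociates completely, so [H+] equals the given concentration.
pH = -log10([H+]) = -log10(0.1508)
pH = 0.82159866, rounded to 4 dp:

0.8216


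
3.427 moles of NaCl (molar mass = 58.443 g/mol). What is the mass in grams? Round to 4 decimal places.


mass = n * M
mass = 3.427 * 58.443
mass = 200.284161 g, rounded to 4 dp:

200.2842 g


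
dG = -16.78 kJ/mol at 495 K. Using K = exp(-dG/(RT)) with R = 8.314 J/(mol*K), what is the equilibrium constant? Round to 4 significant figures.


dG is in kJ/mol; multiply by 1000 to match R in J/(mol*K).
RT = 8.314 * 495 = 4115.43 J/mol
exponent = -dG*1000 / (RT) = -(-16.78*1000) / 4115.43 = 4.07733821
K = exp(4.07733821)
K = 58.988246, rounded to 4 significant figures:

58.99


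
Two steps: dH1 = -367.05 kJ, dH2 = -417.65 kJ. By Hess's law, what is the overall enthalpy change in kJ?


Hess's law: enthalpy is a state function, so add the step enthalpies.
dH_total = dH1 + dH2 = -367.05 + (-417.65)
dH_total = -784.7 kJ:

-784.70 kJ


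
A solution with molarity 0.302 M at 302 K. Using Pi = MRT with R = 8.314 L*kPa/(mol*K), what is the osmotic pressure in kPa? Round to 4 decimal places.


Osmotic pressure (van't Hoff): Pi = M*R*T.
RT = 8.314 * 302 = 2510.828
Pi = 0.302 * 2510.828
Pi = 758.270056 kPa, rounded to 4 dp:

758.2701 kPa


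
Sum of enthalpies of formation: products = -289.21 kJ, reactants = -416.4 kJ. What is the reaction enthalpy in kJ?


dH_rxn = sum(dH_f products) - sum(dH_f reactants)
dH_rxn = -289.21 - (-416.4)
dH_rxn = 127.19 kJ:

127.19 kJ


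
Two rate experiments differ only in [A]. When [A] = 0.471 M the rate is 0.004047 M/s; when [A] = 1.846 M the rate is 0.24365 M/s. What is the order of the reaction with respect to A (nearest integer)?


Rate is proportional to [A]^n, so rate2/rate1 = ([A]2/[A]1)^n. Take logs to solve for n.
rate2/rate1 = 0.24365 / 0.004047 = 60.2051
[A]2/[A]1 = 1.846 / 0.471 = 3.9193
n = ln(60.2051) / ln(3.9193) = 3.0
Nearest integer order:

3


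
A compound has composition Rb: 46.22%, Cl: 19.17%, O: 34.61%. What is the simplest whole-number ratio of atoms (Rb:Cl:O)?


Assume 100 g of compound, divide each mass% by atomic mass to get moles, then normalize by the smallest to get a raw atom ratio.
Moles per 100 g: Rb: 46.22/85.468 = 0.5408, Cl: 19.17/35.453 = 0.5407, O: 34.61/15.999 = 2.1633
Raw ratio (divide by min = 0.5407): Rb: 1.0, Cl: 1.0, O: 4.001
Multiply by 1 to clear fractions: Rb: 1.0 ~= 1, Cl: 1.0 ~= 1, O: 4.001 ~= 4
Reduce by GCD to get the simplest whole-number ratio:

1:1:4


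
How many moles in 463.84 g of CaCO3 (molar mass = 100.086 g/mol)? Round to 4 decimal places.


n = mass / M
n = 463.84 / 100.086
n = 4.6344144 mol, rounded to 4 dp:

4.6344 mol


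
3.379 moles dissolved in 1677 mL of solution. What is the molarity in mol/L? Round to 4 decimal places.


Convert volume to liters: V_L = V_mL / 1000.
V_L = 1677 / 1000 = 1.677 L
M = n / V_L = 3.379 / 1.677
M = 2.01490757 mol/L, rounded to 4 dp:

2.0149 mol/L


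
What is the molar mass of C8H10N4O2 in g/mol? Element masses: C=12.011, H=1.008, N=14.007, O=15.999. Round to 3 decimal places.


M = sum(count * atomic_mass) over atoms.
M = 8*12.011 + 10*1.008 + 4*14.007 + 2*15.999
M = 96.088 + 10.08 + 56.028 + 31.998
M = 194.194 g/mol, rounded to 3 dp:

194.194 g/mol


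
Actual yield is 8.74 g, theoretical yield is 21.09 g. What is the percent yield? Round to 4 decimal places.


% yield = 100 * actual / theoretical
% yield = 100 * 8.74 / 21.09
% yield = 41.44144144 %, rounded to 4 dp:

41.4414 %


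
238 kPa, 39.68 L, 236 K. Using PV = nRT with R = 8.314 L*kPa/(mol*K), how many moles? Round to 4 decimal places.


PV = nRT, solve for n = PV / (RT).
PV = 238 * 39.68 = 9443.84
RT = 8.314 * 236 = 1962.104
n = 9443.84 / 1962.104
n = 4.81311898 mol, rounded to 4 dp:

4.8131 mol


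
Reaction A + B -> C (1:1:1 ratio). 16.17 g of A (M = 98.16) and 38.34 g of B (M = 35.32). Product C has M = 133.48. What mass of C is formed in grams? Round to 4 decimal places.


Find moles of each reactant; the smaller value is the limiting reagent in a 1:1:1 reaction, so moles_C equals moles of the limiter.
n_A = mass_A / M_A = 16.17 / 98.16 = 0.164731 mol
n_B = mass_B / M_B = 38.34 / 35.32 = 1.085504 mol
Limiting reagent: A (smaller), n_limiting = 0.164731 mol
mass_C = n_limiting * M_C = 0.164731 * 133.48
mass_C = 21.98829388 g, rounded to 4 dp:

21.9883 g


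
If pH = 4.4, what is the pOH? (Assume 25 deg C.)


At 25 deg C, pH + pOH = 14.
pOH = 14 - pH = 14 - 4.4
pOH = 9.6:

9.60


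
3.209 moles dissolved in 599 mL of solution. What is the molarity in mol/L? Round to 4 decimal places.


Convert volume to liters: V_L = V_mL / 1000.
V_L = 599 / 1000 = 0.599 L
M = n / V_L = 3.209 / 0.599
M = 5.3572621 mol/L, rounded to 4 dp:

5.3573 mol/L


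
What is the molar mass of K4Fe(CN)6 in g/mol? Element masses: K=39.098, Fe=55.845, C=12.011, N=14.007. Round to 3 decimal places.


M = sum(count * atomic_mass) over atoms.
M = 4*39.098 + 1*55.845 + 6*12.011 + 6*14.007
M = 156.392 + 55.845 + 72.066 + 84.042
M = 368.345 g/mol, rounded to 3 dp:

368.345 g/mol


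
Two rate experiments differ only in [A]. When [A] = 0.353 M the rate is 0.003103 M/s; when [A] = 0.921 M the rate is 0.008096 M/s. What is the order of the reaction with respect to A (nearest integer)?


Rate is proportional to [A]^n, so rate2/rate1 = ([A]2/[A]1)^n. Take logs to solve for n.
rate2/rate1 = 0.008096 / 0.003103 = 2.6091
[A]2/[A]1 = 0.921 / 0.353 = 2.6091
n = ln(2.6091) / ln(2.6091) = 1.0
Nearest integer order:

1


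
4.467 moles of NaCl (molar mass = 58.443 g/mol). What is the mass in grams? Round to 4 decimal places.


mass = n * M
mass = 4.467 * 58.443
mass = 261.064881 g, rounded to 4 dp:

261.0649 g


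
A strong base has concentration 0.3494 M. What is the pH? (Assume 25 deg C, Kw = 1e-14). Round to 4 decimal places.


A strong base dissociates completely, so [OH-] equals the given concentration.
pOH = -log10([OH-]) = -log10(0.3494) = 0.456677
pH = 14 - pOH = 14 - 0.456677
pH = 13.543323, rounded to 4 dp:

13.5433


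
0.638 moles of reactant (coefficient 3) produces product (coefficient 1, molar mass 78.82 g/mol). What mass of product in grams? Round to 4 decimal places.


Use the coefficient ratio to convert reactant moles to product moles, then multiply by the product's molar mass.
moles_P = moles_R * (coeff_P / coeff_R) = 0.638 * (1/3) = 0.212667
mass_P = moles_P * M_P = 0.212667 * 78.82
mass_P = 16.76241294 g, rounded to 4 dp:

16.7624 g


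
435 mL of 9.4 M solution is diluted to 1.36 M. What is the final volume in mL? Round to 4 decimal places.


Dilution: M1*V1 = M2*V2, solve for V2.
V2 = M1*V1 / M2
V2 = 9.4 * 435 / 1.36
V2 = 4089.0 / 1.36
V2 = 3006.61764706 mL, rounded to 4 dp:

3006.6176 mL


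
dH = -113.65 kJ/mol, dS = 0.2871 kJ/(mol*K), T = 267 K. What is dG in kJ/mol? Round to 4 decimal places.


Gibbs: dG = dH - T*dS (consistent units, dS already in kJ/(mol*K)).
T*dS = 267 * 0.2871 = 76.6557
dG = -113.65 - (76.6557)
dG = -190.3057 kJ/mol, rounded to 4 dp:

-190.3057 kJ/mol


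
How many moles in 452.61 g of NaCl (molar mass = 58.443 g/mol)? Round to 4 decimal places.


n = mass / M
n = 452.61 / 58.443
n = 7.74446897 mol, rounded to 4 dp:

7.7445 mol


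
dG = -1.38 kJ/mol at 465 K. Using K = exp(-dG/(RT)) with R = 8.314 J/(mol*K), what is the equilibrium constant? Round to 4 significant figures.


dG is in kJ/mol; multiply by 1000 to match R in J/(mol*K).
RT = 8.314 * 465 = 3866.01 J/mol
exponent = -dG*1000 / (RT) = -(-1.38*1000) / 3866.01 = 0.35695717
K = exp(0.35695717)
K = 1.4289747, rounded to 4 significant figures:

1.429


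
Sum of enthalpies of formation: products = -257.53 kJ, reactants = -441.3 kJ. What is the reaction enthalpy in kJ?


dH_rxn = sum(dH_f products) - sum(dH_f reactants)
dH_rxn = -257.53 - (-441.3)
dH_rxn = 183.77 kJ:

183.77 kJ


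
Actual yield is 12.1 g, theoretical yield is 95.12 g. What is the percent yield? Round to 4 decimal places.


% yield = 100 * actual / theoretical
% yield = 100 * 12.1 / 95.12
% yield = 12.72077376 %, rounded to 4 dp:

12.7208 %


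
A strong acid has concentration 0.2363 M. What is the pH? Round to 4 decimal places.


A strong acid dissociates completely, so [H+] equals the given concentration.
pH = -log10([H+]) = -log10(0.2363)
pH = 0.62653628, rounded to 4 dp:

0.6265


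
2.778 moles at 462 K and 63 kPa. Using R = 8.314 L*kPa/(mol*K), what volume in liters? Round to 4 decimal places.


PV = nRT, solve for V = nRT / P.
nRT = 2.778 * 8.314 * 462 = 10670.4869
V = 10670.4869 / 63
V = 169.37280794 L, rounded to 4 dp:

169.3728 L


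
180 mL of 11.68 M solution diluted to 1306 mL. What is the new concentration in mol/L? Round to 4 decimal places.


Dilution: M1*V1 = M2*V2, solve for M2.
M2 = M1*V1 / V2
M2 = 11.68 * 180 / 1306
M2 = 2102.4 / 1306
M2 = 1.60980092 mol/L, rounded to 4 dp:

1.6098 mol/L


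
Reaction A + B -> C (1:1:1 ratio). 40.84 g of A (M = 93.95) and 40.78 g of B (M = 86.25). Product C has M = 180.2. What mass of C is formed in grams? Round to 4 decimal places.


Find moles of each reactant; the smaller value is the limiting reagent in a 1:1:1 reaction, so moles_C equals moles of the limiter.
n_A = mass_A / M_A = 40.84 / 93.95 = 0.434699 mol
n_B = mass_B / M_B = 40.78 / 86.25 = 0.472812 mol
Limiting reagent: A (smaller), n_limiting = 0.434699 mol
mass_C = n_limiting * M_C = 0.434699 * 180.2
mass_C = 78.3327598 g, rounded to 4 dp:

78.3328 g


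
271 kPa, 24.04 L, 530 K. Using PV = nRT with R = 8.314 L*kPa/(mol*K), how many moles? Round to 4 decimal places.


PV = nRT, solve for n = PV / (RT).
PV = 271 * 24.04 = 6514.84
RT = 8.314 * 530 = 4406.42
n = 6514.84 / 4406.42
n = 1.47848821 mol, rounded to 4 dp:

1.4785 mol


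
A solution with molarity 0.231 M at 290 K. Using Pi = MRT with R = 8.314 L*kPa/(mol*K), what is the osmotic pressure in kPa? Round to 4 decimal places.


Osmotic pressure (van't Hoff): Pi = M*R*T.
RT = 8.314 * 290 = 2411.06
Pi = 0.231 * 2411.06
Pi = 556.95486 kPa, rounded to 4 dp:

556.9549 kPa


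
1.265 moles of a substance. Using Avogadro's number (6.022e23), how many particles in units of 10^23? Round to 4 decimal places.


N = n * NA, then divide by 1e23 for the requested units.
N / 1e23 = n * 6.022
N / 1e23 = 1.265 * 6.022
N / 1e23 = 7.61783, rounded to 4 dp:

7.6178


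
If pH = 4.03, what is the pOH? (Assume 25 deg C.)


At 25 deg C, pH + pOH = 14.
pOH = 14 - pH = 14 - 4.03
pOH = 9.97:

9.97


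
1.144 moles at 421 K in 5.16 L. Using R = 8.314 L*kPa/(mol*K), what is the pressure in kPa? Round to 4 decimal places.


PV = nRT, solve for P = nRT / V.
nRT = 1.144 * 8.314 * 421 = 4004.2219
P = 4004.2219 / 5.16
P = 776.01199612 kPa, rounded to 4 dp:

776.0120 kPa


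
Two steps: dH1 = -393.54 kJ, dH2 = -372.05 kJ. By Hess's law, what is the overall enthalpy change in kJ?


Hess's law: enthalpy is a state function, so add the step enthalpies.
dH_total = dH1 + dH2 = -393.54 + (-372.05)
dH_total = -765.59 kJ:

-765.59 kJ


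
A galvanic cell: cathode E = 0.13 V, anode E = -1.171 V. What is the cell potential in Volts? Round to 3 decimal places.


Standard cell potential: E_cell = E_cathode - E_anode.
E_cell = 0.13 - (-1.171)
E_cell = 1.301 V, rounded to 3 dp:

1.301 V


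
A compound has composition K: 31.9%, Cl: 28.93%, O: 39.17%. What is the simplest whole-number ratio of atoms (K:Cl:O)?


Assume 100 g of compound, divide each mass% by atomic mass to get moles, then normalize by the smallest to get a raw atom ratio.
Moles per 100 g: K: 31.9/39.098 = 0.8159, Cl: 28.93/35.453 = 0.816, O: 39.17/15.999 = 2.4483
Raw ratio (divide by min = 0.8159): K: 1.0, Cl: 1.0, O: 3.001
Multiply by 1 to clear fractions: K: 1.0 ~= 1, Cl: 1.0 ~= 1, O: 3.001 ~= 3
Reduce by GCD to get the simplest whole-number ratio:

1:1:3


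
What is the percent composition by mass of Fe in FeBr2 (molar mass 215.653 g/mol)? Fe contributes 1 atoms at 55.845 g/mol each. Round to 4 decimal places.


pct = 100 * (n_elem * M_elem) / M_total
mass_contribution = 1 * 55.845 = 55.845 g/mol
pct = 100 * 55.845 / 215.653
pct = 25.89576774 %, rounded to 4 dp:

25.8958 %


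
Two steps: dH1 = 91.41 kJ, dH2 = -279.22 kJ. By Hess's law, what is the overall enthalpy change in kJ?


Hess's law: enthalpy is a state function, so add the step enthalpies.
dH_total = dH1 + dH2 = 91.41 + (-279.22)
dH_total = -187.81 kJ:

-187.81 kJ


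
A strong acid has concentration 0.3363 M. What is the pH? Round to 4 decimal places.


A strong acid dissociates completely, so [H+] equals the given concentration.
pH = -log10([H+]) = -log10(0.3363)
pH = 0.47327313, rounded to 4 dp:

0.4733


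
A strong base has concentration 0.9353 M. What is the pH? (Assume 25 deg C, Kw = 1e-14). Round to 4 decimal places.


A strong base dissociates completely, so [OH-] equals the given concentration.
pOH = -log10([OH-]) = -log10(0.9353) = 0.029049
pH = 14 - pOH = 14 - 0.029049
pH = 13.970951, rounded to 4 dp:

13.9710


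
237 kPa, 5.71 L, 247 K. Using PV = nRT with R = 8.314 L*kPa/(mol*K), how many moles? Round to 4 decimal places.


PV = nRT, solve for n = PV / (RT).
PV = 237 * 5.71 = 1353.27
RT = 8.314 * 247 = 2053.558
n = 1353.27 / 2053.558
n = 0.65898796 mol, rounded to 4 dp:

0.6590 mol


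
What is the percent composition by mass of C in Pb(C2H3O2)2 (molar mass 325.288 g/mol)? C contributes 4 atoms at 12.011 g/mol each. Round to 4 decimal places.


pct = 100 * (n_elem * M_elem) / M_total
mass_contribution = 4 * 12.011 = 48.044 g/mol
pct = 100 * 48.044 / 325.288
pct = 14.76968102 %, rounded to 4 dp:

14.7697 %


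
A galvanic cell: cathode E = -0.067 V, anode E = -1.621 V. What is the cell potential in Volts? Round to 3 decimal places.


Standard cell potential: E_cell = E_cathode - E_anode.
E_cell = -0.067 - (-1.621)
E_cell = 1.554 V, rounded to 3 dp:

1.554 V


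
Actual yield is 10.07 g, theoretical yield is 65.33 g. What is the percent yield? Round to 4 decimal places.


% yield = 100 * actual / theoretical
% yield = 100 * 10.07 / 65.33
% yield = 15.41405174 %, rounded to 4 dp:

15.4141 %


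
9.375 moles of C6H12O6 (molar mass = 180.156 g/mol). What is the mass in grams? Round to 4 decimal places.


mass = n * M
mass = 9.375 * 180.156
mass = 1688.9625 g, rounded to 4 dp:

1688.9625 g


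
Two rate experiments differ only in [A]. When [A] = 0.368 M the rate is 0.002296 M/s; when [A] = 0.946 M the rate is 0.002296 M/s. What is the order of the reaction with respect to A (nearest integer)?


Rate is proportional to [A]^n, so rate2/rate1 = ([A]2/[A]1)^n. Take logs to solve for n.
rate2/rate1 = 0.002296 / 0.002296 = 1.0
[A]2/[A]1 = 0.946 / 0.368 = 2.5707
n = ln(1.0) / ln(2.5707) = 0.0
Nearest integer order:

0


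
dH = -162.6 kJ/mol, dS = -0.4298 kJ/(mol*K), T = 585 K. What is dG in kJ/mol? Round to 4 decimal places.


Gibbs: dG = dH - T*dS (consistent units, dS already in kJ/(mol*K)).
T*dS = 585 * -0.4298 = -251.433
dG = -162.6 - (-251.433)
dG = 88.833 kJ/mol, rounded to 4 dp:

88.8330 kJ/mol


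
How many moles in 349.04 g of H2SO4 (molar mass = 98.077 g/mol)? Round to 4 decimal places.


n = mass / M
n = 349.04 / 98.077
n = 3.55883642 mol, rounded to 4 dp:

3.5588 mol


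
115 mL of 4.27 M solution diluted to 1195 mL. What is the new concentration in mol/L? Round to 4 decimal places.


Dilution: M1*V1 = M2*V2, solve for M2.
M2 = M1*V1 / V2
M2 = 4.27 * 115 / 1195
M2 = 491.05 / 1195
M2 = 0.4109205 mol/L, rounded to 4 dp:

0.4109 mol/L


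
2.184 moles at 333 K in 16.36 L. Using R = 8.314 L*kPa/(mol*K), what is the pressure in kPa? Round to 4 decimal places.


PV = nRT, solve for P = nRT / V.
nRT = 2.184 * 8.314 * 333 = 6046.5394
P = 6046.5394 / 16.36
P = 369.59287286 kPa, rounded to 4 dp:

369.5929 kPa


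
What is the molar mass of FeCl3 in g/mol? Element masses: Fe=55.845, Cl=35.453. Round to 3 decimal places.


M = sum(count * atomic_mass) over atoms.
M = 1*55.845 + 3*35.453
M = 55.845 + 106.359
M = 162.204 g/mol, rounded to 3 dp:

162.204 g/mol


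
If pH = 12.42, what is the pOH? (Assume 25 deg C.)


At 25 deg C, pH + pOH = 14.
pOH = 14 - pH = 14 - 12.42
pOH = 1.58:

1.58


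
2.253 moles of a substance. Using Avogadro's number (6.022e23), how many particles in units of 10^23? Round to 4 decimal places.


N = n * NA, then divide by 1e23 for the requested units.
N / 1e23 = n * 6.022
N / 1e23 = 2.253 * 6.022
N / 1e23 = 13.567566, rounded to 4 dp:

13.5676


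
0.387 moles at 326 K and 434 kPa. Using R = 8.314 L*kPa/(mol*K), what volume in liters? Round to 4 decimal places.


PV = nRT, solve for V = nRT / P.
nRT = 0.387 * 8.314 * 326 = 1048.9109
V = 1048.9109 / 434
V = 2.41684539 L, rounded to 4 dp:

2.4168 L


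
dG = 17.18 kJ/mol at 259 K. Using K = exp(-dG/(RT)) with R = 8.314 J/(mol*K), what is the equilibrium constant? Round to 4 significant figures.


dG is in kJ/mol; multiply by 1000 to match R in J/(mol*K).
RT = 8.314 * 259 = 2153.326 J/mol
exponent = -dG*1000 / (RT) = -(17.18*1000) / 2153.326 = -7.97835534
K = exp(-7.97835534)
K = 0.00034280275, rounded to 4 significant figures:

0.0003428


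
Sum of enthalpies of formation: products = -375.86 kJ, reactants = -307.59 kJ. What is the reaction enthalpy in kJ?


dH_rxn = sum(dH_f products) - sum(dH_f reactants)
dH_rxn = -375.86 - (-307.59)
dH_rxn = -68.27 kJ:

-68.27 kJ


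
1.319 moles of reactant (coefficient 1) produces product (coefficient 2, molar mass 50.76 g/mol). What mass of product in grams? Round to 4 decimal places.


Use the coefficient ratio to convert reactant moles to product moles, then multiply by the product's molar mass.
moles_P = moles_R * (coeff_P / coeff_R) = 1.319 * (2/1) = 2.638
mass_P = moles_P * M_P = 2.638 * 50.76
mass_P = 133.90488 g, rounded to 4 dp:

133.9049 g


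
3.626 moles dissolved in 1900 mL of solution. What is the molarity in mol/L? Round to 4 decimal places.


Convert volume to liters: V_L = V_mL / 1000.
V_L = 1900 / 1000 = 1.9 L
M = n / V_L = 3.626 / 1.9
M = 1.90842105 mol/L, rounded to 4 dp:

1.9084 mol/L


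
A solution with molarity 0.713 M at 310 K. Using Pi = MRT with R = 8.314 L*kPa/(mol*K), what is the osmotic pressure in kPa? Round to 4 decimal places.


Osmotic pressure (van't Hoff): Pi = M*R*T.
RT = 8.314 * 310 = 2577.34
Pi = 0.713 * 2577.34
Pi = 1837.64342 kPa, rounded to 4 dp:

1837.6434 kPa


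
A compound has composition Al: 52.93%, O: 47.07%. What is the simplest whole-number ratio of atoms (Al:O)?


Assume 100 g of compound, divide each mass% by atomic mass to get moles, then normalize by the smallest to get a raw atom ratio.
Moles per 100 g: Al: 52.93/26.982 = 1.9617, O: 47.07/15.999 = 2.9421
Raw ratio (divide by min = 1.9617): Al: 1.0, O: 1.5
Multiply by 2 to clear fractions: Al: 2.0 ~= 2, O: 3.0 ~= 3
Reduce by GCD to get the simplest whole-number ratio:

2:3


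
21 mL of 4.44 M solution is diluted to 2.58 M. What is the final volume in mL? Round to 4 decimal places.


Dilution: M1*V1 = M2*V2, solve for V2.
V2 = M1*V1 / M2
V2 = 4.44 * 21 / 2.58
V2 = 93.24 / 2.58
V2 = 36.13953488 mL, rounded to 4 dp:

36.1395 mL


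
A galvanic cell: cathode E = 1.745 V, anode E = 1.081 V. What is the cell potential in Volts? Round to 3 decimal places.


Standard cell potential: E_cell = E_cathode - E_anode.
E_cell = 1.745 - (1.081)
E_cell = 0.664 V, rounded to 3 dp:

0.664 V


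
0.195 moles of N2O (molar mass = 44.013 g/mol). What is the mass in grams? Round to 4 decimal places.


mass = n * M
mass = 0.195 * 44.013
mass = 8.582535 g, rounded to 4 dp:

8.5825 g


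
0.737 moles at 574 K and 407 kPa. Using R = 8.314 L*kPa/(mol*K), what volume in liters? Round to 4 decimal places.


PV = nRT, solve for V = nRT / P.
nRT = 0.737 * 8.314 * 574 = 3517.1379
V = 3517.1379 / 407
V = 8.64161646 L, rounded to 4 dp:

8.6416 L


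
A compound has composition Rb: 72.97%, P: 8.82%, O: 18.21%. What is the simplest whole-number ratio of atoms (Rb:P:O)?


Assume 100 g of compound, divide each mass% by atomic mass to get moles, then normalize by the smallest to get a raw atom ratio.
Moles per 100 g: Rb: 72.97/85.468 = 0.8538, P: 8.82/30.974 = 0.2848, O: 18.21/15.999 = 1.1382
Raw ratio (divide by min = 0.2848): Rb: 2.998, P: 1.0, O: 3.997
Multiply by 1 to clear fractions: Rb: 2.998 ~= 3, P: 1.0 ~= 1, O: 3.997 ~= 4
Reduce by GCD to get the simplest whole-number ratio:

3:1:4


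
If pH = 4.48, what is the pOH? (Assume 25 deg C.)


At 25 deg C, pH + pOH = 14.
pOH = 14 - pH = 14 - 4.48
pOH = 9.52:

9.52


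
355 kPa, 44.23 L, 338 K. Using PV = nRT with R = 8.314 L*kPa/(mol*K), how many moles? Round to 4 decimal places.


PV = nRT, solve for n = PV / (RT).
PV = 355 * 44.23 = 15701.65
RT = 8.314 * 338 = 2810.132
n = 15701.65 / 2810.132
n = 5.58751333 mol, rounded to 4 dp:

5.5875 mol


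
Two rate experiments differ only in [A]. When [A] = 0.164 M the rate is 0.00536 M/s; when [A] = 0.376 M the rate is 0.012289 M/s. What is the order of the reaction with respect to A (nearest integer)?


Rate is proportional to [A]^n, so rate2/rate1 = ([A]2/[A]1)^n. Take logs to solve for n.
rate2/rate1 = 0.012289 / 0.00536 = 2.2927
[A]2/[A]1 = 0.376 / 0.164 = 2.2927
n = ln(2.2927) / ln(2.2927) = 1.0
Nearest integer order:

1


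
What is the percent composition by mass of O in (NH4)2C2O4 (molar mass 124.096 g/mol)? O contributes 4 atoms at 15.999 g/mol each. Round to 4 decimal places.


pct = 100 * (n_elem * M_elem) / M_total
mass_contribution = 4 * 15.999 = 63.996 g/mol
pct = 100 * 63.996 / 124.096
pct = 51.56975245 %, rounded to 4 dp:

51.5698 %


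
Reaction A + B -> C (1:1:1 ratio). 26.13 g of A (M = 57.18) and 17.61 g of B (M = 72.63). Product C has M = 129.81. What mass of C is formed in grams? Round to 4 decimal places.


Find moles of each reactant; the smaller value is the limiting reagent in a 1:1:1 reaction, so moles_C equals moles of the limiter.
n_A = mass_A / M_A = 26.13 / 57.18 = 0.456978 mol
n_B = mass_B / M_B = 17.61 / 72.63 = 0.242462 mol
Limiting reagent: B (smaller), n_limiting = 0.242462 mol
mass_C = n_limiting * M_C = 0.242462 * 129.81
mass_C = 31.47399222 g, rounded to 4 dp:

31.4740 g


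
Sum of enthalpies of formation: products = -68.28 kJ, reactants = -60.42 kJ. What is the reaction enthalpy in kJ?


dH_rxn = sum(dH_f products) - sum(dH_f reactants)
dH_rxn = -68.28 - (-60.42)
dH_rxn = -7.86 kJ:

-7.86 kJ


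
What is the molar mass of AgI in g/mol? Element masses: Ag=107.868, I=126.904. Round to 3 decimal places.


M = sum(count * atomic_mass) over atoms.
M = 1*107.868 + 1*126.904
M = 107.868 + 126.904
M = 234.772 g/mol, rounded to 3 dp:

234.772 g/mol


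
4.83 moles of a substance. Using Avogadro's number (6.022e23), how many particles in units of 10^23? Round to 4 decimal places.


N = n * NA, then divide by 1e23 for the requested units.
N / 1e23 = n * 6.022
N / 1e23 = 4.83 * 6.022
N / 1e23 = 29.08626, rounded to 4 dp:

29.0863


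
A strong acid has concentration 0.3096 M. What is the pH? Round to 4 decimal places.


A strong acid dissociates completely, so [H+] equals the given concentration.
pH = -log10([H+]) = -log10(0.3096)
pH = 0.50919905, rounded to 4 dp:

0.5092


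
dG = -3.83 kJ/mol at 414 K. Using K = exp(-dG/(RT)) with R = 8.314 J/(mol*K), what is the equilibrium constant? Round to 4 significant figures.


dG is in kJ/mol; multiply by 1000 to match R in J/(mol*K).
RT = 8.314 * 414 = 3441.996 J/mol
exponent = -dG*1000 / (RT) = -(-3.83*1000) / 3441.996 = 1.11272645
K = exp(1.11272645)
K = 3.0426427, rounded to 4 significant figures:

3.043


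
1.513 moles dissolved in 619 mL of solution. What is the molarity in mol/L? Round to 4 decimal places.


Convert volume to liters: V_L = V_mL / 1000.
V_L = 619 / 1000 = 0.619 L
M = n / V_L = 1.513 / 0.619
M = 2.44426494 mol/L, rounded to 4 dp:

2.4443 mol/L


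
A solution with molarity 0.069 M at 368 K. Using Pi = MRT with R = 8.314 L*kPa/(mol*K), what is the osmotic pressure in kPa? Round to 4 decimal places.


Osmotic pressure (van't Hoff): Pi = M*R*T.
RT = 8.314 * 368 = 3059.552
Pi = 0.069 * 3059.552
Pi = 211.109088 kPa, rounded to 4 dp:

211.1091 kPa


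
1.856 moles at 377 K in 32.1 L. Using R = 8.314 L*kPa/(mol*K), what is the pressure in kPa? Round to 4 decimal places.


PV = nRT, solve for P = nRT / V.
nRT = 1.856 * 8.314 * 377 = 5817.4056
P = 5817.4056 / 32.1
P = 181.22758879 kPa, rounded to 4 dp:

181.2276 kPa


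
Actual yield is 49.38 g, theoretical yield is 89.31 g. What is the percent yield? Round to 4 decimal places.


% yield = 100 * actual / theoretical
% yield = 100 * 49.38 / 89.31
% yield = 55.29056097 %, rounded to 4 dp:

55.2906 %


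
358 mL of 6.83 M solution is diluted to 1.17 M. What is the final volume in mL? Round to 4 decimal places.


Dilution: M1*V1 = M2*V2, solve for V2.
V2 = M1*V1 / M2
V2 = 6.83 * 358 / 1.17
V2 = 2445.14 / 1.17
V2 = 2089.86324786 mL, rounded to 4 dp:

2089.8632 mL


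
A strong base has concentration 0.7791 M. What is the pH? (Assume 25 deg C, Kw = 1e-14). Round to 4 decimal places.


A strong base dissociates completely, so [OH-] equals the given concentration.
pOH = -log10([OH-]) = -log10(0.7791) = 0.108407
pH = 14 - pOH = 14 - 0.108407
pH = 13.891593, rounded to 4 dp:

13.8916


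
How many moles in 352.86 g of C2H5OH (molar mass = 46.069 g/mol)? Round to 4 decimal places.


n = mass / M
n = 352.86 / 46.069
n = 7.65938049 mol, rounded to 4 dp:

7.6594 mol


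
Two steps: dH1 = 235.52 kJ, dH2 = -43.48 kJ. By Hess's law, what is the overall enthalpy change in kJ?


Hess's law: enthalpy is a state function, so add the step enthalpies.
dH_total = dH1 + dH2 = 235.52 + (-43.48)
dH_total = 192.04 kJ:

192.04 kJ


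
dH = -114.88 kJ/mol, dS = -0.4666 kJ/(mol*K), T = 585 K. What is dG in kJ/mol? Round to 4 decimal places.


Gibbs: dG = dH - T*dS (consistent units, dS already in kJ/(mol*K)).
T*dS = 585 * -0.4666 = -272.961
dG = -114.88 - (-272.961)
dG = 158.081 kJ/mol, rounded to 4 dp:

158.0810 kJ/mol


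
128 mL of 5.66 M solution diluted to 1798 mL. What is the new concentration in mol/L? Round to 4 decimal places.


Dilution: M1*V1 = M2*V2, solve for M2.
M2 = M1*V1 / V2
M2 = 5.66 * 128 / 1798
M2 = 724.48 / 1798
M2 = 0.4029366 mol/L, rounded to 4 dp:

0.4029 mol/L
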